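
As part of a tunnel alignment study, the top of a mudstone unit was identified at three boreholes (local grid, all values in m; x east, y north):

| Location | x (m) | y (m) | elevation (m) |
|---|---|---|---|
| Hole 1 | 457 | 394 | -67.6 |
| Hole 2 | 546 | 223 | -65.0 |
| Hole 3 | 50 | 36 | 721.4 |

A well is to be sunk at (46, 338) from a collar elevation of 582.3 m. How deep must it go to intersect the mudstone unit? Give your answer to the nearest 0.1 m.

Two edge vectors: Hole 1→Hole 2 = (89, -171, 2.6), Hole 1→Hole 3 = (-407, -358, 789).
Normal n = (Hole 1→Hole 2) × (Hole 1→Hole 3) = (-133988.2, -71279.2, -101459).
So ∂z/∂x = −n_x/n_z = −1.32061 and ∂z/∂y = −n_y/n_z = −0.70254.
Intercept c from Hole 1: -67.6 + 603.52 + 276.80 = 812.72.
At (46, 338): z_contact = −60.75 − 237.46 + 812.72 = 514.51 m.
Depth below ground = 582.3 − 514.51 = 67.8 m.

67.8 m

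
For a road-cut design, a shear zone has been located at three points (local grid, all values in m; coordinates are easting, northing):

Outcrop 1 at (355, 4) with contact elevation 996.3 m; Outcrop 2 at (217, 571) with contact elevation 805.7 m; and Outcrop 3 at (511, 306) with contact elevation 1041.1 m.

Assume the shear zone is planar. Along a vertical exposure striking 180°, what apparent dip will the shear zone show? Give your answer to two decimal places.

10.26°

Two edge vectors: Outcrop 1→Outcrop 2 = (-138, 567, -190.6), Outcrop 1→Outcrop 3 = (156, 302, 44.8).
Normal n = (Outcrop 1→Outcrop 2) × (Outcrop 1→Outcrop 3) = (82962.8, -23551.2, -130128).
So ∂z/∂easting = −n_x/n_z = 0.63755 and ∂z/∂northing = −n_y/n_z = −0.18098.
Unit vector along 180° is (sin 180°, cos 180°) = (0.0000, -1.0000).
Slope in that direction = a·(0.0000) + b·(-1.0000) = 0.18098.
Apparent dip = arctan|0.18098| = 10.26° (true dip is 33.5°, so apparent ≤ true as expected).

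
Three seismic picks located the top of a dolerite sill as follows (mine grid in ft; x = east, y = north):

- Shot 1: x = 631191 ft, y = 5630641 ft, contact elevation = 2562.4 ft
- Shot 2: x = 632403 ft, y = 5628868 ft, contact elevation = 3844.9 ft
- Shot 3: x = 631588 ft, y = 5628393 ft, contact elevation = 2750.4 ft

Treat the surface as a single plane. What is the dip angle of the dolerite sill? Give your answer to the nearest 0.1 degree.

51.8°

Let the plane be z = a·x + b·y + c.
Shot 2−Shot 1: 1212a − 1773b = 1282.5;  Shot 3−Shot 1: 397a − 2248b = 188.
Solving gives a = 1.26181, b = 0.13921.
Gradient magnitude |∇z| = √(a² + b²) = √(1.59217 + 0.01938) = 1.26947.
True dip = arctan(1.26947) = 51.8°, dipping toward W (azimuth ≈ 264°).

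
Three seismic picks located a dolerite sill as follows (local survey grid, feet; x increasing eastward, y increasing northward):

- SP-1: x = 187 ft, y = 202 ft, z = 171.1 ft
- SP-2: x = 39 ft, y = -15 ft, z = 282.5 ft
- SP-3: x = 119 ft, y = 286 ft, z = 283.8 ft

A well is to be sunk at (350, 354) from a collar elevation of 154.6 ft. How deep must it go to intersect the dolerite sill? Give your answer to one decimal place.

Two edge vectors: SP-1→SP-2 = (-148, -217, 111.4), SP-1→SP-3 = (-68, 84, 112.7).
Normal n = (SP-1→SP-2) × (SP-1→SP-3) = (-33813.5, 9104.4, -27188).
So ∂z/∂x = −n_x/n_z = −1.24369 and ∂z/∂y = −n_y/n_z = 0.33487.
Intercept c from SP-1: 171.1 + 232.57 − 67.64 = 336.03.
At (350, 354): z_contact = −435.29 + 118.54 + 336.03 = 19.28 ft.
Depth below ground = 154.6 − 19.28 = 135.3 ft.

135.3 ft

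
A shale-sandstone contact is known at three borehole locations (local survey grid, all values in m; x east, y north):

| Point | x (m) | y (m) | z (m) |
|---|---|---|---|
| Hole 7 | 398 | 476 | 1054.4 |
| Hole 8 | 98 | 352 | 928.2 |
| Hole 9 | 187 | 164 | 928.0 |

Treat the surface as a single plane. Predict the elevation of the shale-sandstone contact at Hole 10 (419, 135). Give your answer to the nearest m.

Two edge vectors: Hole 7→Hole 8 = (-300, -124, -126.2), Hole 7→Hole 9 = (-211, -312, -126.4).
Normal n = (Hole 7→Hole 8) × (Hole 7→Hole 9) = (-23700.8, -11291.8, 67436).
So ∂z/∂x = −n_x/n_z = 0.35146 and ∂z/∂y = −n_y/n_z = 0.16744.
Intercept c from Hole 7: 1054.4 − 139.88 − 79.70 = 834.82.
At (419, 135): z = 147.3 + 22.6 + 834.82 = 1004.7 m.

1005 m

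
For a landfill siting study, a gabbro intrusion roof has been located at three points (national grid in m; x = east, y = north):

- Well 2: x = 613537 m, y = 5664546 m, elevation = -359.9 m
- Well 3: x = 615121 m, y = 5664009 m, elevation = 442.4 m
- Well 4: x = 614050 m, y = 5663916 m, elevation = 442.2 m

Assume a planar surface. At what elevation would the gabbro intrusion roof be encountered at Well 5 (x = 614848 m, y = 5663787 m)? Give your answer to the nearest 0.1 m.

678.1 m

Let the plane be z = a·x + b·y + c.
Well 3−Well 2: 1584a − 537b = 802.3;  Well 4−Well 2: 513a − 630b = 802.1.
Solving gives a = 0.103429217, b = −1.188953669.
Then c = -359.9 − a·613537 − b·5664546 = 6671065.20.
At (614848, 5663787): z = 63593.2 − 6733980.3 + 6671065.20 = 678.1 m.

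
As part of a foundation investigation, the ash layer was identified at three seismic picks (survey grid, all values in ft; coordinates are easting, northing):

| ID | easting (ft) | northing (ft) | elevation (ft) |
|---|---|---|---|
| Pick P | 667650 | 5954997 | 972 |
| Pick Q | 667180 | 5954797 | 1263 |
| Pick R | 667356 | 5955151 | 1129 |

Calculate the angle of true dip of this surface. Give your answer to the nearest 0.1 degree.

30.4°

Let the plane be z = a·easting + b·northing + c.
Pick Q−Pick P: −470a − 200b = 291;  Pick R−Pick P: −294a + 154b = 157.
Solving gives a = −0.58099, b = −0.08968.
Gradient magnitude |∇z| = √(a² + b²) = √(0.33755 + 0.00804) = 0.58787.
True dip = arctan(0.58787) = 30.4°, dipping toward E (azimuth ≈ 081°).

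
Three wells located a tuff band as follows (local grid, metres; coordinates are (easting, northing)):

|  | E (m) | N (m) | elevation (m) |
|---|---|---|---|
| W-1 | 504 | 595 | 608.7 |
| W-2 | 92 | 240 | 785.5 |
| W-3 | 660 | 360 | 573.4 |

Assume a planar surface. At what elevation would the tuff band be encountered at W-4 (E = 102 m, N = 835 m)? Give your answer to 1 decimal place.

731.0 m

Let the plane be z = a·E + b·N + c.
W-2−W-1: −412a − 355b = 176.8;  W-3−W-1: 156a − 235b = −35.3.
Solving gives a = −0.35532, b = −0.08566.
Then c = 608.7 − a·504 − b·595 = 838.75.
At (102, 835): z = −36.2 − 71.5 + 838.75 = 731.0 m.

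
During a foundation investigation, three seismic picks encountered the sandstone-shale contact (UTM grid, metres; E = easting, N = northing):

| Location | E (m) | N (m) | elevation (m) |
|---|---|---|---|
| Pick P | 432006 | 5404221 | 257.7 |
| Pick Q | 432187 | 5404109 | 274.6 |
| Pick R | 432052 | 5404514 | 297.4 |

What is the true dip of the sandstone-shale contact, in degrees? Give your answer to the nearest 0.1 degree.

11.1°

Two edge vectors: Pick P→Pick Q = (181, -112, 16.9), Pick P→Pick R = (46, 293, 39.7).
Normal n = (Pick P→Pick Q) × (Pick P→Pick R) = (-9398.1, -6408.3, 58185).
So ∂z/∂E = −n_x/n_z = 0.16152 and ∂z/∂N = −n_y/n_z = 0.11014.
Gradient magnitude |∇z| = √(a² + b²) = √(0.02609 + 0.01213) = 0.19550.
True dip = arctan(0.19550) = 11.1°, dipping toward SW (azimuth ≈ 236°).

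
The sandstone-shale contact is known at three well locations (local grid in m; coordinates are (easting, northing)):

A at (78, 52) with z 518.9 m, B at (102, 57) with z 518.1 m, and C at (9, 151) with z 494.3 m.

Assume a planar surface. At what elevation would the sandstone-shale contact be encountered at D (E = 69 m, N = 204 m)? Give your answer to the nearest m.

483 m

Two edge vectors: A→B = (24, 5, -0.8), A→C = (-69, 99, -24.6).
Normal n = (A→B) × (A→C) = (-43.8, 645.6, 2721).
So ∂z/∂E = −n_x/n_z = 0.01610 and ∂z/∂N = −n_y/n_z = −0.23727.
Intercept c from A: 518.9 − 1.26 + 12.34 = 529.98.
At (69, 204): z = 1.1 − 48.4 + 529.98 = 482.7 m.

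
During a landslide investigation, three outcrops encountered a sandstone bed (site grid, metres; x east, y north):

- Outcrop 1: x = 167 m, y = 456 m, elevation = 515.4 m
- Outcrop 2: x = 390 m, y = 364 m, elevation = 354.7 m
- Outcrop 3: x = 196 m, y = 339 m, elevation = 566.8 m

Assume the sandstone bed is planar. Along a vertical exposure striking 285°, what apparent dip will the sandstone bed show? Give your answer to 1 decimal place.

Two edge vectors: Outcrop 1→Outcrop 2 = (223, -92, -160.7), Outcrop 1→Outcrop 3 = (29, -117, 51.4).
Normal n = (Outcrop 1→Outcrop 2) × (Outcrop 1→Outcrop 3) = (-23530.7, -16122.5, -23423).
So ∂z/∂x = −n_x/n_z = −1.00460 and ∂z/∂y = −n_y/n_z = −0.68832.
Unit vector along 285° is (sin 285°, cos 285°) = (-0.9659, 0.2588).
Slope in that direction = a·(-0.9659) + b·(0.2588) = 0.79222.
Apparent dip = arctan|0.79222| = 38.4° (true dip is 50.6°, so apparent ≤ true as expected).

38.4°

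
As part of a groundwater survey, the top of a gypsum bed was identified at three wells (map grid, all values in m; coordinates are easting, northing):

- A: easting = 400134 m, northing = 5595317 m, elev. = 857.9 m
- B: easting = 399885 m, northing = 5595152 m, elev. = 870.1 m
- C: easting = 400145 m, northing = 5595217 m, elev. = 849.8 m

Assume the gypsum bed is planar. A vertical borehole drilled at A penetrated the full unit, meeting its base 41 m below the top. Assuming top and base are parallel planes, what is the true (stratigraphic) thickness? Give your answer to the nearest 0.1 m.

40.7 m

Two edge vectors: A→B = (-249, -165, 12.2), A→C = (11, -100, -8.1).
Normal n = (A→B) × (A→C) = (2556.5, -1882.7, 26715).
So ∂z/∂easting = −n_x/n_z = −0.09570 and ∂z/∂northing = −n_y/n_z = 0.07047.
|∇z| = √(a²+b²) = 0.11884, so dip δ = arctan(0.11884) = 6.78°.
True thickness = vertical thickness × cos δ = 41 × cos 6.78° = 40.7 m.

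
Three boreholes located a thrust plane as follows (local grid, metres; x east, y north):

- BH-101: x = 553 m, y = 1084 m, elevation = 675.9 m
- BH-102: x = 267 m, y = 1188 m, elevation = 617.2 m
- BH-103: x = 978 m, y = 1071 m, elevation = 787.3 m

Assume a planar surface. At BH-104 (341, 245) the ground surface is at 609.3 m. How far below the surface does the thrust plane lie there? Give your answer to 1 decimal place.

133.3 m

Let the plane be z = a·x + b·y + c.
BH-102−BH-101: −286a + 104b = −58.7;  BH-103−BH-101: 425a − 13b = 111.4.
Solving gives a = 0.267341, b = 0.170765.
Then c = 675.9 − a·553 − b·1084 = 342.95.
At (341, 245): z_contact = 91.16 + 41.84 + 342.95 = 475.95 m.
Depth below ground = 609.3 − 475.95 = 133.3 m.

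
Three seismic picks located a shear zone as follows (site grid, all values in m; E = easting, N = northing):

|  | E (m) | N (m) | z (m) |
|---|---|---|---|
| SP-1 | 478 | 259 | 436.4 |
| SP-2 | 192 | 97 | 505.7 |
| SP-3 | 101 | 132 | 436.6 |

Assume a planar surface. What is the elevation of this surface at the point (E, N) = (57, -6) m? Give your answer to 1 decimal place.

Two edge vectors: SP-1→SP-2 = (-286, -162, 69.3), SP-1→SP-3 = (-377, -127, 0.2).
Normal n = (SP-1→SP-2) × (SP-1→SP-3) = (8768.7, -26068.9, -24752).
So ∂z/∂E = −n_x/n_z = 0.35426 and ∂z/∂N = −n_y/n_z = −1.05320.
Intercept c from SP-1: 436.4 − 169.34 + 272.78 = 539.84.
At (57, -6): z = 20.2 + 6.3 + 539.84 = 566.4 m.

566.4 m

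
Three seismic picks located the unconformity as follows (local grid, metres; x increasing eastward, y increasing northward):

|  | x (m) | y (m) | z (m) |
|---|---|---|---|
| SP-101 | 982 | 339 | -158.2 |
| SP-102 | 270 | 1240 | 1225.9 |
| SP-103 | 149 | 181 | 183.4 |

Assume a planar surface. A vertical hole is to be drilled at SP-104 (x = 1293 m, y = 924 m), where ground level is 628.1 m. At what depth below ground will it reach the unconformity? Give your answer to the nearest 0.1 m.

359.4 m

Let the plane be z = a·x + b·y + c.
SP-102−SP-101: −712a + 901b = 1384.1;  SP-103−SP-101: −833a − 158b = 341.6.
Solving gives a = −0.610025, b = 1.054120.
Then c = -158.2 − a·982 − b·339 = 83.50.
At (1293, 924): z_contact = −788.76 + 974.01 + 83.50 = 268.74 m.
Depth below ground = 628.1 − 268.74 = 359.4 m.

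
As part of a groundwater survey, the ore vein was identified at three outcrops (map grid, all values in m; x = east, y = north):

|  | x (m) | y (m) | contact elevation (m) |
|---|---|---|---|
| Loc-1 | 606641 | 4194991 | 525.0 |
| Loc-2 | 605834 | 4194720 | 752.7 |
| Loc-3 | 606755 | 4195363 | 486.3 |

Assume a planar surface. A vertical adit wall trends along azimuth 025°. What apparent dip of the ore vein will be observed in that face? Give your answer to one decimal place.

7.6°

Two edge vectors: Loc-1→Loc-2 = (-807, -271, 227.7), Loc-1→Loc-3 = (114, 372, -38.7).
Normal n = (Loc-1→Loc-2) × (Loc-1→Loc-3) = (-74216.7, -5273.1, -269310).
So ∂z/∂x = −n_x/n_z = −0.27558 and ∂z/∂y = −n_y/n_z = −0.01958.
Unit vector along 025° is (sin 25°, cos 25°) = (0.4226, 0.9063).
Slope in that direction = a·(0.4226) + b·(0.9063) = −0.13421.
Apparent dip = arctan|0.13421| = 7.6° (true dip is 15.4°, so apparent ≤ true as expected).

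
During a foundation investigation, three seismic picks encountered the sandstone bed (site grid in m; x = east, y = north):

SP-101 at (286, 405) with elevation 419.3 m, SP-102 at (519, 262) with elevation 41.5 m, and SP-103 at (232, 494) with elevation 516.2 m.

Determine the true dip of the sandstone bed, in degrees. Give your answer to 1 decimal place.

Two edge vectors: SP-101→SP-102 = (233, -143, -377.8), SP-101→SP-103 = (-54, 89, 96.9).
Normal n = (SP-101→SP-102) × (SP-101→SP-103) = (19767.5, -2176.5, 13015).
So ∂z/∂x = −n_x/n_z = −1.51882 and ∂z/∂y = −n_y/n_z = 0.16723.
Gradient magnitude |∇z| = √(a² + b²) = √(2.30683 + 0.02797) = 1.52800.
True dip = arctan(1.52800) = 56.8°, dipping toward E (azimuth ≈ 096°).

56.8°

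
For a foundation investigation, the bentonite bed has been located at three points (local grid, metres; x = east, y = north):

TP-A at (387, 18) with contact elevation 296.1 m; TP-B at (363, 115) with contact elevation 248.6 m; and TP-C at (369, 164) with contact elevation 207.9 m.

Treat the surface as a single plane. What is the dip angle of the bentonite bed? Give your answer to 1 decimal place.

Let the plane be z = a·x + b·y + c.
TP-B−TP-A: −24a + 97b = −47.5;  TP-C−TP-A: −18a + 146b = −88.2.
Solving gives a = −0.92173, b = −0.71775.
Gradient magnitude |∇z| = √(a² + b²) = √(0.84958 + 0.51516) = 1.16822.
True dip = arctan(1.16822) = 49.4°, dipping toward NE (azimuth ≈ 052°).

49.4°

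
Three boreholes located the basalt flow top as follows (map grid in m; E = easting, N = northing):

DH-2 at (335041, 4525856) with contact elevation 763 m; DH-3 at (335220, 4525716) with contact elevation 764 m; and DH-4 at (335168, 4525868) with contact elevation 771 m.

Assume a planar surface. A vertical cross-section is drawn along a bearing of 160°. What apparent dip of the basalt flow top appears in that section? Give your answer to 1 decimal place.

Two edge vectors: DH-2→DH-3 = (179, -140, 1), DH-2→DH-4 = (127, 12, 8).
Normal n = (DH-2→DH-3) × (DH-2→DH-4) = (-1132, -1305, 19928).
So ∂z/∂E = −n_x/n_z = 0.05680 and ∂z/∂N = −n_y/n_z = 0.06549.
Unit vector along 160° is (sin 160°, cos 160°) = (0.3420, -0.9397).
Slope in that direction = a·(0.3420) + b·(-0.9397) = −0.04211.
Apparent dip = arctan|0.04211| = 2.4° (true dip is 5.0°, so apparent ≤ true as expected).

2.4°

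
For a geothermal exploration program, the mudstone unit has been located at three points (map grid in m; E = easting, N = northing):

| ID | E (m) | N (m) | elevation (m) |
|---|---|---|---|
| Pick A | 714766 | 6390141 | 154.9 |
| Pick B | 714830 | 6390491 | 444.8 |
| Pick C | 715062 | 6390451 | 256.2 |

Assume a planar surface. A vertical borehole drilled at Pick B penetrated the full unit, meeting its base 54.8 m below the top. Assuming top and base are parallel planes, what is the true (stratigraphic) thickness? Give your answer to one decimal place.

Two edge vectors: Pick A→Pick B = (64, 350, 289.9), Pick A→Pick C = (296, 310, 101.3).
Normal n = (Pick A→Pick B) × (Pick A→Pick C) = (-54414, 79327.2, -83760).
So ∂z/∂E = −n_x/n_z = −0.64964 and ∂z/∂N = −n_y/n_z = 0.94708.
|∇z| = √(a²+b²) = 1.14847, so dip δ = arctan(1.14847) = 48.95°.
True thickness = vertical thickness × cos δ = 54.8 × cos 48.95° = 36.0 m.

36.0 m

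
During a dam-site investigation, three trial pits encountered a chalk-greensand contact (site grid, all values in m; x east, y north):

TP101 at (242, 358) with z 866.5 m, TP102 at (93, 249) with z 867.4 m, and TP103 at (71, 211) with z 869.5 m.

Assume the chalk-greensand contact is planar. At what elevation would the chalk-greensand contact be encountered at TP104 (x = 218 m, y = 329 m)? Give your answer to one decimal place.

867.7 m

Let the plane be z = a·x + b·y + c.
TP102−TP101: −149a − 109b = 0.9;  TP103−TP101: −171a − 147b = 3.
Solving gives a = 0.05965, b = −0.08980.
Then c = 866.5 − a·242 − b·358 = 884.21.
At (218, 329): z = 13.0 − 29.5 + 884.21 = 867.7 m.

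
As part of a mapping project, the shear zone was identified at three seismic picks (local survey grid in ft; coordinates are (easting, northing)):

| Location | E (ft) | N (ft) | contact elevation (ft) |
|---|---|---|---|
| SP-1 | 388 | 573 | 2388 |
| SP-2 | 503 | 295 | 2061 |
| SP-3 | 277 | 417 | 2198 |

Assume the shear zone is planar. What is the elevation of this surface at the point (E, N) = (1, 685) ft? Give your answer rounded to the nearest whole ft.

Let the plane be z = a·E + b·N + c.
SP-2−SP-1: 115a − 278b = −327;  SP-3−SP-1: −111a − 156b = −190.
Solving gives a = 0.03705, b = 1.19159.
Then c = 2388 − a·388 − b·573 = 1690.85.
At (1, 685): z = 0.0 + 816.2 + 1690.85 = 2507.1 ft.

2507 ft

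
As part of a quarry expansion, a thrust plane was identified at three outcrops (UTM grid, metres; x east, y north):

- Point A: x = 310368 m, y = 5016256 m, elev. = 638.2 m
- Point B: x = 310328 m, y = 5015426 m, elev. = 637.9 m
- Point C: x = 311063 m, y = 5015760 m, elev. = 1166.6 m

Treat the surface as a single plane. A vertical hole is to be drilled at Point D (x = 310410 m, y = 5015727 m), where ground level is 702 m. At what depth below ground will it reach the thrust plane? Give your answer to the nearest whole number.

Two edge vectors: Point A→Point B = (-40, -830, -0.3), Point A→Point C = (695, -496, 528.4).
Normal n = (Point A→Point B) × (Point A→Point C) = (-438720.8, 20927.5, 596690).
So ∂z/∂x = −n_x/n_z = 0.73525750 and ∂z/∂y = −n_y/n_z = −0.03507265.
Intercept c from Point A: 638.2 − 228200.40 + 175933.39 = −51628.81.
At (310410, 5015727): z_contact = 228231.3 − 175914.8 − 51628.81 = 687.6 m.
Depth below ground = 702 − 687.6 = 14 m.

14 m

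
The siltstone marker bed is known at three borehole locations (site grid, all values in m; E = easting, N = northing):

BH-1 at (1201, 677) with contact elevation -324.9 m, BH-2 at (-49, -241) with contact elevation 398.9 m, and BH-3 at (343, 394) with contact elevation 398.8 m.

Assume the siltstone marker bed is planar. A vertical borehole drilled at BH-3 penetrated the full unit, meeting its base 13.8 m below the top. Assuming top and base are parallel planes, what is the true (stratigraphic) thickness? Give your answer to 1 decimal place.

8.6 m

Let the plane be z = a·E + b·N + c.
BH-2−BH-1: −1250a − 918b = 723.8;  BH-3−BH-1: −858a − 283b = 723.7.
Solving gives a = −1.05906, b = 0.65363.
|∇z| = √(a²+b²) = 1.24453, so dip δ = arctan(1.24453) = 51.22°.
True thickness = vertical thickness × cos δ = 13.8 × cos 51.22° = 8.6 m.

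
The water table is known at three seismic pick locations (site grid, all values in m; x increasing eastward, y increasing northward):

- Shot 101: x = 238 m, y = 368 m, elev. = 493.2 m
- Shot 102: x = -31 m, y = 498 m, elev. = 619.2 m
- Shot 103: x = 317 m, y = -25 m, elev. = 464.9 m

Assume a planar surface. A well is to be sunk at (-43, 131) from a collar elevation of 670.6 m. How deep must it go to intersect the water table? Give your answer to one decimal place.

Let the plane be z = a·x + b·y + c.
Shot 102−Shot 101: −269a + 130b = 126;  Shot 103−Shot 101: 79a − 393b = −28.3.
Solving gives a = −0.48026, b = −0.02453.
Then c = 493.2 − a·238 − b·368 = 616.53.
At (-43, 131): z_contact = 20.65 − 3.21 + 616.53 = 633.97 m.
Depth below ground = 670.6 − 633.97 = 36.6 m.

36.6 m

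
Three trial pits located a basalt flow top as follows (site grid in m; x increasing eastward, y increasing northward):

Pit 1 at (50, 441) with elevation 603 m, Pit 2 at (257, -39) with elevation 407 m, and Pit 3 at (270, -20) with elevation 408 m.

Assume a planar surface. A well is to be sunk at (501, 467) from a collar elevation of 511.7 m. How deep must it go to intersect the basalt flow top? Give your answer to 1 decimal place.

Two edge vectors: Pit 1→Pit 2 = (207, -480, -196), Pit 1→Pit 3 = (220, -461, -195).
Normal n = (Pit 1→Pit 2) × (Pit 1→Pit 3) = (3244, -2755, 10173).
So ∂z/∂x = −n_x/n_z = −0.31888 and ∂z/∂y = −n_y/n_z = 0.27081.
Intercept c from Pit 1: 603 + 15.94 − 119.43 = 499.51.
At (501, 467): z_contact = −159.76 + 126.47 + 499.51 = 466.22 m.
Depth below ground = 511.7 − 466.22 = 45.5 m.

45.5 m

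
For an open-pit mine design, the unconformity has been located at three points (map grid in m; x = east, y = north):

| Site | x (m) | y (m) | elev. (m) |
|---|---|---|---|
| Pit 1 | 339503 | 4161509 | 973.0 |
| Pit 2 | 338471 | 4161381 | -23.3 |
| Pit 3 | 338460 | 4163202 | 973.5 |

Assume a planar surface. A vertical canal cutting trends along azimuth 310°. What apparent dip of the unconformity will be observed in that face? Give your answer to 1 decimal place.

18.3°

Two edge vectors: Pit 1→Pit 2 = (-1032, -128, -996.3), Pit 1→Pit 3 = (-1043, 1693, 0.5).
Normal n = (Pit 1→Pit 2) × (Pit 1→Pit 3) = (1686671.9, 1039656.9, -1880680).
So ∂z/∂x = −n_x/n_z = 0.89684 and ∂z/∂y = −n_y/n_z = 0.55281.
Unit vector along 310° is (sin 310°, cos 310°) = (-0.7660, 0.6428).
Slope in that direction = a·(-0.7660) + b·(0.6428) = −0.33168.
Apparent dip = arctan|0.33168| = 18.3° (true dip is 46.5°, so apparent ≤ true as expected).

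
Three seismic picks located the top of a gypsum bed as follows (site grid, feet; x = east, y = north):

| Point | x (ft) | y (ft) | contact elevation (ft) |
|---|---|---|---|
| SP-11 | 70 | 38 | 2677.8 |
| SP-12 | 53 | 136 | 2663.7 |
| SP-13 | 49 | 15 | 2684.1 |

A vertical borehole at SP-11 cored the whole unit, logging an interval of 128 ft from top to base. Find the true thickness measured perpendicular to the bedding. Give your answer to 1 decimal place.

Two edge vectors: SP-11→SP-12 = (-17, 98, -14.1), SP-11→SP-13 = (-21, -23, 6.3).
Normal n = (SP-11→SP-12) × (SP-11→SP-13) = (293.1, 403.2, 2449).
So ∂z/∂x = −n_x/n_z = −0.11968 and ∂z/∂y = −n_y/n_z = −0.16464.
|∇z| = √(a²+b²) = 0.20354, so dip δ = arctan(0.20354) = 11.50°.
True thickness = vertical thickness × cos δ = 128 × cos 11.50° = 125.4 ft.

125.4 ft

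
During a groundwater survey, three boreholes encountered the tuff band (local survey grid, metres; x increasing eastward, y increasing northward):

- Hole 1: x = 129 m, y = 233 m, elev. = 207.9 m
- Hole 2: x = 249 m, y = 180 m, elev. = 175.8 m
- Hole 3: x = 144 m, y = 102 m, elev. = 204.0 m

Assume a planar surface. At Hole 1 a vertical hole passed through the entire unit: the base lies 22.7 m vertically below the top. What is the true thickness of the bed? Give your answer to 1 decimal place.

21.9 m

Two edge vectors: Hole 1→Hole 2 = (120, -53, -32.1), Hole 1→Hole 3 = (15, -131, -3.9).
Normal n = (Hole 1→Hole 2) × (Hole 1→Hole 3) = (-3998.4, -13.5, -14925).
So ∂z/∂x = −n_x/n_z = −0.26790 and ∂z/∂y = −n_y/n_z = −0.00090.
|∇z| = √(a²+b²) = 0.26790, so dip δ = arctan(0.26790) = 15.00°.
True thickness = vertical thickness × cos δ = 22.7 × cos 15.00° = 21.9 m.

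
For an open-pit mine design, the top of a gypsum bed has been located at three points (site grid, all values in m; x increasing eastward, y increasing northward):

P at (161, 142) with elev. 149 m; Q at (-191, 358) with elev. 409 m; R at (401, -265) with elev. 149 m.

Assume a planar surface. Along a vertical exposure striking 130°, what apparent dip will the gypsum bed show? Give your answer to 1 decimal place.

Two edge vectors: P→Q = (-352, 216, 260), P→R = (240, -407, 0).
Normal n = (P→Q) × (P→R) = (105820, 62400, 91424).
So ∂z/∂x = −n_x/n_z = −1.15746 and ∂z/∂y = −n_y/n_z = −0.68253.
Unit vector along 130° is (sin 130°, cos 130°) = (0.7660, -0.6428).
Slope in that direction = a·(0.7660) + b·(-0.6428) = −0.44794.
Apparent dip = arctan|0.44794| = 24.1° (true dip is 53.3°, so apparent ≤ true as expected).

24.1°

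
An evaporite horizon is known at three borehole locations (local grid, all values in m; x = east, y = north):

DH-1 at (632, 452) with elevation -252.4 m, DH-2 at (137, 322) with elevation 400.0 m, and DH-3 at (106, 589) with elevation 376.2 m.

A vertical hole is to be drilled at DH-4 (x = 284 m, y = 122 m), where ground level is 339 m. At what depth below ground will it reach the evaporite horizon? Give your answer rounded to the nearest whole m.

77 m

Two edge vectors: DH-1→DH-2 = (-495, -130, 652.4), DH-1→DH-3 = (-526, 137, 628.6).
Normal n = (DH-1→DH-2) × (DH-1→DH-3) = (-171096.8, -32005.4, -136195).
So ∂z/∂x = −n_x/n_z = −1.25626 and ∂z/∂y = −n_y/n_z = −0.23500.
Intercept c from DH-1: -252.4 + 793.96 + 106.22 = 647.78.
At (284, 122): z_contact = −356.8 − 28.7 + 647.78 = 262.3 m.
Depth below ground = 339 − 262.3 = 77 m.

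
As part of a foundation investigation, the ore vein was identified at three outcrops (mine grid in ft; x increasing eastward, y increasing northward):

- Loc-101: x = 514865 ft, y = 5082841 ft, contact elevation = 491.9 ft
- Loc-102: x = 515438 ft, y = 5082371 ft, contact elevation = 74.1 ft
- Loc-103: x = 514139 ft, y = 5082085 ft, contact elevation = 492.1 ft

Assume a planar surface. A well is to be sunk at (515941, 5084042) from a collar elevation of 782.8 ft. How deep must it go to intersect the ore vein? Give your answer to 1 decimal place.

259.7 ft

Two edge vectors: Loc-101→Loc-102 = (573, -470, -417.8), Loc-101→Loc-103 = (-726, -756, 0.2).
Normal n = (Loc-101→Loc-102) × (Loc-101→Loc-103) = (-315950.8, 303208.2, -774408).
So ∂z/∂x = −n_x/n_z = −0.407990103 and ∂z/∂y = −n_y/n_z = 0.391535470.
Intercept c from Loc-101: 491.9 + 210059.82 − 1990112.54 = −1779560.81.
At (515941, 5084042): z_contact = −210498.82 + 1990582.77 − 1779560.81 = 523.14 ft.
Depth below ground = 782.8 − 523.14 = 259.7 ft.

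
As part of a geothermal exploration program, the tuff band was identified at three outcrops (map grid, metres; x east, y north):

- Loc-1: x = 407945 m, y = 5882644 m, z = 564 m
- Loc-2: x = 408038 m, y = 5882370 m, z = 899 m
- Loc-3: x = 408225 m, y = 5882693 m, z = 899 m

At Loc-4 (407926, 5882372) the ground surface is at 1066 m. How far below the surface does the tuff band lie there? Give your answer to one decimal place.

317.6 m

Two edge vectors: Loc-1→Loc-2 = (93, -274, 335), Loc-1→Loc-3 = (280, 49, 335).
Normal n = (Loc-1→Loc-2) × (Loc-1→Loc-3) = (-108205, 62645, 81277).
So ∂z/∂x = −n_x/n_z = 1.331311441 and ∂z/∂y = −n_y/n_z = −0.770759255.
Intercept c from Loc-1: 564 − 543101.85 + 4534102.31 = 3991564.46.
At (407926, 5882372): z_contact = 543076.55 − 4533892.66 + 3991564.46 = 748.35 m.
Depth below ground = 1066 − 748.35 = 317.6 m.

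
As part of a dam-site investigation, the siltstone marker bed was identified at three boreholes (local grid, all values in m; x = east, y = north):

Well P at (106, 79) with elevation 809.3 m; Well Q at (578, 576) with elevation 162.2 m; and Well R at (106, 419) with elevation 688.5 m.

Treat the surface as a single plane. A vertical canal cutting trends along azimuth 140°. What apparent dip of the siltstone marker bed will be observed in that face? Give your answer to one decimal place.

Let the plane be z = a·x + b·y + c.
Well Q−Well P: 472a + 497b = −647.1;  Well R−Well P: 0a + 340b = −120.8.
Solving gives a = −0.99686, b = −0.35529.
Unit vector along 140° is (sin 140°, cos 140°) = (0.6428, -0.7660).
Slope in that direction = a·(0.6428) + b·(-0.7660) = −0.36860.
Apparent dip = arctan|0.36860| = 20.2° (true dip is 46.6°, so apparent ≤ true as expected).

20.2°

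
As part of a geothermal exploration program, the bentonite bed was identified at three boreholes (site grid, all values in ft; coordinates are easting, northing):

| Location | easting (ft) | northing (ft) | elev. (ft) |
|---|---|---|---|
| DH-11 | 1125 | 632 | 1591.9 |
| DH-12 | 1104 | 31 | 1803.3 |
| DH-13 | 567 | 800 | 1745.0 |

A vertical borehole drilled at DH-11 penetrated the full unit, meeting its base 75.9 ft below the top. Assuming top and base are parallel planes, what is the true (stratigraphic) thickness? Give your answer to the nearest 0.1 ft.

67.7 ft

Let the plane be z = a·easting + b·northing + c.
DH-12−DH-11: −21a − 601b = 211.4;  DH-13−DH-11: −558a + 168b = 153.1.
Solving gives a = −0.37632, b = −0.33860.
|∇z| = √(a²+b²) = 0.50622, so dip δ = arctan(0.50622) = 26.85°.
True thickness = vertical thickness × cos δ = 75.9 × cos 26.85° = 67.7 ft.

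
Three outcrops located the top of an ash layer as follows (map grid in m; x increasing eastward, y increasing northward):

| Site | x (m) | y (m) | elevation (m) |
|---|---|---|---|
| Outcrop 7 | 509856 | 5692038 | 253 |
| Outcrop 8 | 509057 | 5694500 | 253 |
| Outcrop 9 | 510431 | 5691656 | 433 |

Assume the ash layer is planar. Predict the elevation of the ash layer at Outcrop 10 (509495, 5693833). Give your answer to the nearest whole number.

341 m

Let the plane be z = a·x + b·y + c.
Outcrop 8−Outcrop 7: −799a + 2462b = 0;  Outcrop 9−Outcrop 7: 575a − 382b = 180.
Solving gives a = 0.39908792, b = 0.12951716.
Then c = 253 − a·509856 − b·5692038 = −940440.97.
At (509495, 5693833): z = 203333.3 + 737449.1 − 940440.97 = 341.4 m.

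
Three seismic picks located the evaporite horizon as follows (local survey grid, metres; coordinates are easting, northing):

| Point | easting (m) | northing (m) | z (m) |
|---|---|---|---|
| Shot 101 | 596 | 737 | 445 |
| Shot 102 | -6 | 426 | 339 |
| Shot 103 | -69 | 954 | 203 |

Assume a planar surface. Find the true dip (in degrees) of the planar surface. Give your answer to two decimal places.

20.14°

Two edge vectors: Shot 101→Shot 102 = (-602, -311, -106), Shot 101→Shot 103 = (-665, 217, -242).
Normal n = (Shot 101→Shot 102) × (Shot 101→Shot 103) = (98264, -75194, -337449).
So ∂z/∂easting = −n_x/n_z = 0.29120 and ∂z/∂northing = −n_y/n_z = −0.22283.
Gradient magnitude |∇z| = √(a² + b²) = √(0.08480 + 0.04965) = 0.36667.
True dip = arctan(0.36667) = 20.14°, dipping toward NW (azimuth ≈ 307°).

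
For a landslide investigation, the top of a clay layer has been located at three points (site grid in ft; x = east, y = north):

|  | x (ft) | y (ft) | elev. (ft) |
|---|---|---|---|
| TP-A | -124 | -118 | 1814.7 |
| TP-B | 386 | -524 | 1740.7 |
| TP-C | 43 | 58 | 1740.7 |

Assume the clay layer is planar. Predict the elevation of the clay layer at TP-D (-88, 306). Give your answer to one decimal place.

Let the plane be z = a·x + b·y + c.
TP-B−TP-A: 510a − 406b = −74;  TP-C−TP-A: 167a + 176b = −74.
Solving gives a = −0.27334, b = −0.16109.
Then c = 1814.7 − a·-124 − b·-118 = 1761.80.
At (-88, 306): z = 24.1 − 49.3 + 1761.80 = 1736.6 ft.

1736.6 ft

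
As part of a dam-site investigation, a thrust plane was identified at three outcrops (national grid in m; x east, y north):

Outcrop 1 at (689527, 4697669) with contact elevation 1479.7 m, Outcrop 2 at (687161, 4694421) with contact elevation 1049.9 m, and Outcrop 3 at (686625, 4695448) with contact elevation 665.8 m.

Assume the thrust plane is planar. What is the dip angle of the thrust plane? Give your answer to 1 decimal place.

Let the plane be z = a·x + b·y + c.
Outcrop 2−Outcrop 1: −2366a − 3248b = −429.8;  Outcrop 3−Outcrop 1: −2902a − 2221b = −813.9.
Solving gives a = 0.40495, b = −0.16266.
Gradient magnitude |∇z| = √(a² + b²) = √(0.16398 + 0.02646) = 0.43639.
True dip = arctan(0.43639) = 23.6°, dipping toward WNW (azimuth ≈ 292°).

23.6°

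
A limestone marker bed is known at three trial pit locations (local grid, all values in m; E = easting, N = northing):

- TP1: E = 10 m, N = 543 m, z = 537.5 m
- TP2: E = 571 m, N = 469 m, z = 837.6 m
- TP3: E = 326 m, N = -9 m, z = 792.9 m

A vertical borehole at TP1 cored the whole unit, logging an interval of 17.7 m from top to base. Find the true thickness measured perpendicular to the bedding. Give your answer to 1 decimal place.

Two edge vectors: TP1→TP2 = (561, -74, 300.1), TP1→TP3 = (316, -552, 255.4).
Normal n = (TP1→TP2) × (TP1→TP3) = (146755.6, -48447.8, -286288).
So ∂z/∂E = −n_x/n_z = 0.51262 and ∂z/∂N = −n_y/n_z = −0.16923.
|∇z| = √(a²+b²) = 0.53983, so dip δ = arctan(0.53983) = 28.36°.
True thickness = vertical thickness × cos δ = 17.7 × cos 28.36° = 15.6 m.

15.6 m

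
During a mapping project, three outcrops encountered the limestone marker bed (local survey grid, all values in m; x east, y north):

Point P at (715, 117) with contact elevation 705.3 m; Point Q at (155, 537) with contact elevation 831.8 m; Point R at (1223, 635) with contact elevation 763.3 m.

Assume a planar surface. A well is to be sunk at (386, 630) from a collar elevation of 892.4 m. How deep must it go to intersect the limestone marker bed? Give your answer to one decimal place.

61.6 m

Let the plane be z = a·x + b·y + c.
Point Q−Point P: −560a + 420b = 126.5;  Point R−Point P: 508a + 518b = 58.
Solving gives a = −0.081771, b = 0.192162.
Then c = 705.3 − a·715 − b·117 = 741.28.
At (386, 630): z_contact = −31.56 + 121.06 + 741.28 = 830.78 m.
Depth below ground = 892.4 − 830.78 = 61.6 m.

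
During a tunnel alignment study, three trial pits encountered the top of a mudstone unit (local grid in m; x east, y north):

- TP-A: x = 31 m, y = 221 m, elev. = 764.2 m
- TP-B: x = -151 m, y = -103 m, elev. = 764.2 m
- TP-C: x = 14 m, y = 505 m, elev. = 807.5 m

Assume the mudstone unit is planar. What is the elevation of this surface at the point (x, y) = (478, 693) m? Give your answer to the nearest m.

Let the plane be z = a·x + b·y + c.
TP-B−TP-A: −182a − 324b = 0;  TP-C−TP-A: −17a + 284b = 43.3.
Solving gives a = −0.24528, b = 0.13778.
Then c = 764.2 − a·31 − b·221 = 741.35.
At (478, 693): z = −117.2 + 95.5 + 741.35 = 719.6 m.

720 m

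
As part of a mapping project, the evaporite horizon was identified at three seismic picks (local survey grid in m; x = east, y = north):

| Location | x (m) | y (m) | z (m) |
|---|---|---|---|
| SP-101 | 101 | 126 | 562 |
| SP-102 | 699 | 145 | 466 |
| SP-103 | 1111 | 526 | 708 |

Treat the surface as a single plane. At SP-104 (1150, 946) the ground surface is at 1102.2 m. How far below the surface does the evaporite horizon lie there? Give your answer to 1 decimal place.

49.7 m

Let the plane be z = a·x + b·y + c.
SP-102−SP-101: 598a + 19b = −96;  SP-103−SP-101: 1010a + 400b = 146.
Solving gives a = −0.187146, b = 0.837544.
Then c = 562 − a·101 − b·126 = 475.37.
At (1150, 946): z_contact = −215.22 + 792.32 + 475.37 = 1052.47 m.
Depth below ground = 1102.2 − 1052.47 = 49.7 m.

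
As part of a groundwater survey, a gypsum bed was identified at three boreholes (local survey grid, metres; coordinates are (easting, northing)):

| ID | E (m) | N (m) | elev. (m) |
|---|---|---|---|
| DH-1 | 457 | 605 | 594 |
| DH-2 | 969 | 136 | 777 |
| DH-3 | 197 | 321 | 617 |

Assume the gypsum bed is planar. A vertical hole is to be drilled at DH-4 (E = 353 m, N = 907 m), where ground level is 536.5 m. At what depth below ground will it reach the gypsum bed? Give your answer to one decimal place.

Two edge vectors: DH-1→DH-2 = (512, -469, 183), DH-1→DH-3 = (-260, -284, 23).
Normal n = (DH-1→DH-2) × (DH-1→DH-3) = (41185, -59356, -267348).
So ∂z/∂E = −n_x/n_z = 0.15405 and ∂z/∂N = −n_y/n_z = −0.22202.
Intercept c from DH-1: 594 − 70.40 + 134.32 = 657.92.
At (353, 907): z_contact = 54.38 − 201.37 + 657.92 = 510.93 m.
Depth below ground = 536.5 − 510.93 = 25.6 m.

25.6 m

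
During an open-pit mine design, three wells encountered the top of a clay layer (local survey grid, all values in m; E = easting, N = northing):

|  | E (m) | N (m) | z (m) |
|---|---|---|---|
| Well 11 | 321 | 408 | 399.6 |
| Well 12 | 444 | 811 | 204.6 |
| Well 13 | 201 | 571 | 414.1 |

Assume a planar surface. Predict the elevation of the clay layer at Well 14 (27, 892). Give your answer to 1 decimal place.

408.4 m

Two edge vectors: Well 11→Well 12 = (123, 403, -195), Well 11→Well 13 = (-120, 163, 14.5).
Normal n = (Well 11→Well 12) × (Well 11→Well 13) = (37628.5, 21616.5, 68409).
So ∂z/∂E = −n_x/n_z = −0.55005 and ∂z/∂N = −n_y/n_z = −0.31599.
Intercept c from Well 11: 399.6 + 176.57 + 128.92 = 705.09.
At (27, 892): z = −14.9 − 281.9 + 705.09 = 408.4 m.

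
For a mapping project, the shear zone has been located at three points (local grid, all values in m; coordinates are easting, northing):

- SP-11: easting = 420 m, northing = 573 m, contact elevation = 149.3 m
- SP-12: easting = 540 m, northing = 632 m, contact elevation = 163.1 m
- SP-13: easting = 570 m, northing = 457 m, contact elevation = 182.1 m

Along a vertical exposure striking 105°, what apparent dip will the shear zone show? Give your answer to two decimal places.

Let the plane be z = a·easting + b·northing + c.
SP-12−SP-11: 120a + 59b = 13.8;  SP-13−SP-11: 150a − 116b = 32.8.
Solving gives a = 0.15529, b = −0.08195.
Unit vector along 105° is (sin 105°, cos 105°) = (0.9659, -0.2588).
Slope in that direction = a·(0.9659) + b·(-0.2588) = 0.17121.
Apparent dip = arctan|0.17121| = 9.72° (true dip is 10.0°, so apparent ≤ true as expected).

9.72°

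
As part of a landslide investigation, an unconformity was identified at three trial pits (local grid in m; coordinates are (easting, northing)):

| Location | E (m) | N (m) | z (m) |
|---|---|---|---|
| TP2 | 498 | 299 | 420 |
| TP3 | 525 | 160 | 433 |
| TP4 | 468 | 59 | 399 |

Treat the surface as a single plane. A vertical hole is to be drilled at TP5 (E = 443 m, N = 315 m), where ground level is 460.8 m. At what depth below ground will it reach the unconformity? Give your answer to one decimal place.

71.7 m

Let the plane be z = a·E + b·N + c.
TP3−TP2: 27a − 139b = 13;  TP4−TP2: −30a − 240b = −21.
Solving gives a = 0.56704, b = 0.01662.
Then c = 420 − a·498 − b·299 = 132.64.
At (443, 315): z_contact = 251.20 + 5.24 + 132.64 = 389.08 m.
Depth below ground = 460.8 − 389.08 = 71.7 m.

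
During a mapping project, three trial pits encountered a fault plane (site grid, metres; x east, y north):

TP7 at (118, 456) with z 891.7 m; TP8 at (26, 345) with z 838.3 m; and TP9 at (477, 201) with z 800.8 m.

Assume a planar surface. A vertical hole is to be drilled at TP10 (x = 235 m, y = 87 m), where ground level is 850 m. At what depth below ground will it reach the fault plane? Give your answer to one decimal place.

Two edge vectors: TP7→TP8 = (-92, -111, -53.4), TP7→TP9 = (359, -255, -90.9).
Normal n = (TP7→TP8) × (TP7→TP9) = (-3527.1, -27533.4, 63309).
So ∂z/∂x = −n_x/n_z = 0.05571 and ∂z/∂y = −n_y/n_z = 0.43490.
Intercept c from TP7: 891.7 − 6.57 − 198.32 = 686.81.
At (235, 87): z_contact = 13.09 + 37.84 + 686.81 = 737.74 m.
Depth below ground = 850 − 737.74 = 112.3 m.

112.3 m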